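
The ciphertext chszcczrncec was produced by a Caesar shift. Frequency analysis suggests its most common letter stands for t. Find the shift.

9

The most frequent ciphertext letter is c (appears 5 times).
c is position 2; t is position 19.
Shift = -17≡9.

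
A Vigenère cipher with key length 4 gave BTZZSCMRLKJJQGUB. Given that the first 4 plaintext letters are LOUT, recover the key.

Subtract each crib letter from the matching ciphertext letter (mod 26):
B(1)−L(11)=-10≡16 → Q
T(19)−O(14)=5 → F
Z(25)−U(20)=5 → F
Z(25)−T(19)=6 → G

QFFG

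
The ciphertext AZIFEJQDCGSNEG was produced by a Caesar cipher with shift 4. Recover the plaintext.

A(0): 0−4=-4≡22 → W
Z(25): 25−4=21 → V
I(8): 8−4=4 → E
F(5): 5−4=1 → B
E(4): 4−4=0 → A
J(9): 9−4=5 → F
Q(16): 16−4=12 → M
D(3): 3−4=-1≡25 → Z
C(2): 2−4=-2≡24 → Y
G(6): 6−4=2 → C
S(18): 18−4=14 → O
N(13): 13−4=9 → J
E(4): 4−4=0 → A
G(6): 6−4=2 → C

WVEBAFMZYCOJAC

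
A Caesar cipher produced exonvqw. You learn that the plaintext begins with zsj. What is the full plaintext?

zsjiqlr

From the crib: e(4)−z(25)=-21≡5, so the shift is 5.
Subtract 5 from each ciphertext letter:
e(4): 4−5=-1≡25 → z
x(23): 23−5=18 → s
o(14): 14−5=9 → j
n(13): 13−5=8 → i
v(21): 21−5=16 → q
q(16): 16−5=11 → l
w(22): 22−5=17 → r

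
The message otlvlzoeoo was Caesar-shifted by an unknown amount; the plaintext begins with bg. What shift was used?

13

From the crib: o(14)−b(1)=13, so the shift is 13.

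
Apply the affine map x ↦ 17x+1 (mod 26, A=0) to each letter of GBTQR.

G(6): 17·6+1=103≡25 → Z
B(1): 17·1+1=18 → S
T(19): 17·19+1=324≡12 → M
Q(16): 17·16+1=273≡13 → N
R(17): 17·17+1=290≡4 → E

ZSMNE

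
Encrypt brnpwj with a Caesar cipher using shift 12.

b(1): 1+12=13 → n
r(17): 17+12=29≡3 → d
n(13): 13+12=25 → z
p(15): 15+12=27≡1 → b
w(22): 22+12=34≡8 → i
j(9): 9+12=21 → v

ndzbiv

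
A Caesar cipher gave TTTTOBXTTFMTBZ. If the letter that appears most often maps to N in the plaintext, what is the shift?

6

The most frequent ciphertext letter is T (appears 7 times).
T is position 19; N is position 13.
Shift = 6.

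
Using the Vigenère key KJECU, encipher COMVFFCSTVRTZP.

Repeat the key across the message: KJECUKJECUKJEC
C(2)+K(10): 12 → M
O(14)+J(9): 23 → X
M(12)+E(4): 16 → Q
V(21)+C(2): 23 → X
F(5)+U(20): 25 → Z
F(5)+K(10): 15 → P
C(2)+J(9): 11 → L
S(18)+E(4): 22 → W
T(19)+C(2): 21 → V
V(21)+U(20): 41≡15 → P
R(17)+K(10): 27≡1 → B
T(19)+J(9): 28≡2 → C
Z(25)+E(4): 29≡3 → D
P(15)+C(2): 17 → R

MXQXZPLWVPBCDR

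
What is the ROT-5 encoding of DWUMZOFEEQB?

D(3): 3+5=8 → I
W(22): 22+5=27≡1 → B
U(20): 20+5=25 → Z
M(12): 12+5=17 → R
Z(25): 25+5=30≡4 → E
O(14): 14+5=19 → T
F(5): 5+5=10 → K
E(4): 4+5=9 → J
E(4): 4+5=9 → J
Q(16): 16+5=21 → V
B(1): 1+5=6 → G

IBZRETKJJVG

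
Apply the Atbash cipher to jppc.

qkkx

j(9) → q(16)
p(15) → k(10)
p(15) → k(10)
c(2) → x(23)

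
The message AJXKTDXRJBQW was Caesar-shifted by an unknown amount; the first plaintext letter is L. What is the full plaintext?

LUIVEOICUMBH

From the crib: A(0)−L(11)=-11≡15, so the shift is 15.
Subtract 15 from each ciphertext letter:
A(0): 0−15=-15≡11 → L
J(9): 9−15=-6≡20 → U
X(23): 23−15=8 → I
K(10): 10−15=-5≡21 → V
T(19): 19−15=4 → E
D(3): 3−15=-12≡14 → O
X(23): 23−15=8 → I
R(17): 17−15=2 → C
J(9): 9−15=-6≡20 → U
B(1): 1−15=-14≡12 → M
Q(16): 16−15=1 → B
W(22): 22−15=7 → H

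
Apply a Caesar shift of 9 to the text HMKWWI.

QVTFFR

H(7): 7+9=16 → Q
M(12): 12+9=21 → V
K(10): 10+9=19 → T
W(22): 22+9=31≡5 → F
W(22): 22+9=31≡5 → F
I(8): 8+9=17 → R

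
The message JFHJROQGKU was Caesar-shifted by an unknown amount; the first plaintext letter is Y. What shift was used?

From the crib: J(9)−Y(24)=-15≡11, so the shift is 11.

11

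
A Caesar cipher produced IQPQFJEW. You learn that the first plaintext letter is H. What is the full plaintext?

From the crib: I(8)−H(7)=1, so the shift is 1.
Subtract 1 from each ciphertext letter:
I(8): 8−1=7 → H
Q(16): 16−1=15 → P
P(15): 15−1=14 → O
Q(16): 16−1=15 → P
F(5): 5−1=4 → E
J(9): 9−1=8 → I
E(4): 4−1=3 → D
W(22): 22−1=21 → V

HPOPEIDV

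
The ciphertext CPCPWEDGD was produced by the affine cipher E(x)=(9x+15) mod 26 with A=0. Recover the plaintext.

The inverse of 9 mod 26 is 3, since 9·3=27≡1. Apply D(y)=3·(y−15) mod 26:
C(2): 3·(2−15)=-39≡13 → N
P(15): 3·(15−15)=0 → A
C(2): 3·(2−15)=-39≡13 → N
P(15): 3·(15−15)=0 → A
W(22): 3·(22−15)=21 → V
E(4): 3·(4−15)=-33≡19 → T
D(3): 3·(3−15)=-36≡16 → Q
G(6): 3·(6−15)=-27≡25 → Z
D(3): 3·(3−15)=-36≡16 → Q

NANAVTQZQ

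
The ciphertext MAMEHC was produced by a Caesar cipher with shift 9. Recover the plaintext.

DRDVYT

M(12): 12−9=3 → D
A(0): 0−9=-9≡17 → R
M(12): 12−9=3 → D
E(4): 4−9=-5≡21 → V
H(7): 7−9=-2≡24 → Y
C(2): 2−9=-7≡19 → T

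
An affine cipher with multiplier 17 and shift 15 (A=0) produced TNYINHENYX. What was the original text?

OGZVGYHGZC

The inverse of 17 mod 26 is 23, since 17·23=391≡1. Apply D(y)=23·(y−15) mod 26:
T(19): 23·(19−15)=92≡14 → O
N(13): 23·(13−15)=-46≡6 → G
Y(24): 23·(24−15)=207≡25 → Z
I(8): 23·(8−15)=-161≡21 → V
N(13): 23·(13−15)=-46≡6 → G
H(7): 23·(7−15)=-184≡24 → Y
E(4): 23·(4−15)=-253≡7 → H
N(13): 23·(13−15)=-46≡6 → G
Y(24): 23·(24−15)=207≡25 → Z
X(23): 23·(23−15)=184≡2 → C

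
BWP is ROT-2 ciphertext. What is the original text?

B(1): 1−2=-1≡25 → Z
W(22): 22−2=20 → U
P(15): 15−2=13 → N

ZUN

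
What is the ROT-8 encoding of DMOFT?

LUWNB

D(3): 3+8=11 → L
M(12): 12+8=20 → U
O(14): 14+8=22 → W
F(5): 5+8=13 → N
T(19): 19+8=27≡1 → B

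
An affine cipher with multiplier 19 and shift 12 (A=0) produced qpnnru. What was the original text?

shlldk

The inverse of 19 mod 26 is 11, since 19·11=209≡1. Apply D(y)=11·(y−12) mod 26:
q(16): 11·(16−12)=44≡18 → s
p(15): 11·(15−12)=33≡7 → h
n(13): 11·(13−12)=11 → l
n(13): 11·(13−12)=11 → l
r(17): 11·(17−12)=55≡3 → d
u(20): 11·(20−12)=88≡10 → k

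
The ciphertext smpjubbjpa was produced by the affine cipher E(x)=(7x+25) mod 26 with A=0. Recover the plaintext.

zngudeeugp

The inverse of 7 mod 26 is 15, since 7·15=105≡1. Apply D(y)=15·(y−25) mod 26:
s(18): 15·(18−25)=-105≡25 → z
m(12): 15·(12−25)=-195≡13 → n
p(15): 15·(15−25)=-150≡6 → g
j(9): 15·(9−25)=-240≡20 → u
u(20): 15·(20−25)=-75≡3 → d
b(1): 15·(1−25)=-360≡4 → e
b(1): 15·(1−25)=-360≡4 → e
j(9): 15·(9−25)=-240≡20 → u
p(15): 15·(15−25)=-150≡6 → g
a(0): 15·(0−25)=-375≡15 → p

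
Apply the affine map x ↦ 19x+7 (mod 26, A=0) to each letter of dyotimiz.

d(3): 19·3+7=64≡12 → m
y(24): 19·24+7=463≡21 → v
o(14): 19·14+7=273≡13 → n
t(19): 19·19+7=368≡4 → e
i(8): 19·8+7=159≡3 → d
m(12): 19·12+7=235≡1 → b
i(8): 19·8+7=159≡3 → d
z(25): 19·25+7=482≡14 → o

mvnedbdo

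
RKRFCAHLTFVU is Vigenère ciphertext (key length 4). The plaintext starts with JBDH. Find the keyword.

Subtract each crib letter from the matching ciphertext letter (mod 26):
R(17)−J(9)=8 → I
K(10)−B(1)=9 → J
R(17)−D(3)=14 → O
F(5)−H(7)=-2≡24 → Y

IJOY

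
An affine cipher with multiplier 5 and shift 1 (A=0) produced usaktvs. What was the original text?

jtfhoet

The inverse of 5 mod 26 is 21, since 5·21=105≡1. Apply D(y)=21·(y−1) mod 26:
u(20): 21·(20−1)=399≡9 → j
s(18): 21·(18−1)=357≡19 → t
a(0): 21·(0−1)=-21≡5 → f
k(10): 21·(10−1)=189≡7 → h
t(19): 21·(19−1)=378≡14 → o
v(21): 21·(21−1)=420≡4 → e
s(18): 21·(18−1)=357≡19 → t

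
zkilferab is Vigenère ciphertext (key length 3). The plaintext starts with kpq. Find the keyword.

Subtract each crib letter from the matching ciphertext letter (mod 26):
z(25)−k(10)=15 → p
k(10)−p(15)=-5≡21 → v
i(8)−q(16)=-8≡18 → s

pvs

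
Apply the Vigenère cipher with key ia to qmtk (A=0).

ymbk

Repeat the key across the message: iaia
q(16)+i(8): 24 → y
m(12)+a(0): 12 → m
t(19)+i(8): 27≡1 → b
k(10)+a(0): 10 → k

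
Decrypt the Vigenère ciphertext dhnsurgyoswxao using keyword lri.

Repeat the key across the ciphertext: lrilrilrilrilr
d(3)−l(11): -8≡18 → s
h(7)−r(17): -10≡16 → q
n(13)−i(8): 5 → f
s(18)−l(11): 7 → h
u(20)−r(17): 3 → d
r(17)−i(8): 9 → j
g(6)−l(11): -5≡21 → v
y(24)−r(17): 7 → h
o(14)−i(8): 6 → g
s(18)−l(11): 7 → h
w(22)−r(17): 5 → f
x(23)−i(8): 15 → p
a(0)−l(11): -11≡15 → p
o(14)−r(17): -3≡23 → x

sqfhdjvhghfppx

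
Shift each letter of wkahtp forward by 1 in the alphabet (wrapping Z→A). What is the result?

w(22): 22+1=23 → x
k(10): 10+1=11 → l
a(0): 0+1=1 → b
h(7): 7+1=8 → i
t(19): 19+1=20 → u
p(15): 15+1=16 → q

xlbiuq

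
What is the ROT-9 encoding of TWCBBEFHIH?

T(19): 19+9=28≡2 → C
W(22): 22+9=31≡5 → F
C(2): 2+9=11 → L
B(1): 1+9=10 → K
B(1): 1+9=10 → K
E(4): 4+9=13 → N
F(5): 5+9=14 → O
H(7): 7+9=16 → Q
I(8): 8+9=17 → R
H(7): 7+9=16 → Q

CFLKKNOQRQ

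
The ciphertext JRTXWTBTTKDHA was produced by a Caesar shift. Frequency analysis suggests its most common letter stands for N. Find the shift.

The most frequent ciphertext letter is T (appears 4 times).
T is position 19; N is position 13.
Shift = 6.

6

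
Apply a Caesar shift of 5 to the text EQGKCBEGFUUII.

JVLPHGJLKZZNN

E(4): 4+5=9 → J
Q(16): 16+5=21 → V
G(6): 6+5=11 → L
K(10): 10+5=15 → P
C(2): 2+5=7 → H
B(1): 1+5=6 → G
E(4): 4+5=9 → J
G(6): 6+5=11 → L
F(5): 5+5=10 → K
U(20): 20+5=25 → Z
U(20): 20+5=25 → Z
I(8): 8+5=13 → N
I(8): 8+5=13 → N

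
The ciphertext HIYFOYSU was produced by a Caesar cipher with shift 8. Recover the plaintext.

ZAQXGQKM

H(7): 7−8=-1≡25 → Z
I(8): 8−8=0 → A
Y(24): 24−8=16 → Q
F(5): 5−8=-3≡23 → X
O(14): 14−8=6 → G
Y(24): 24−8=16 → Q
S(18): 18−8=10 → K
U(20): 20−8=12 → M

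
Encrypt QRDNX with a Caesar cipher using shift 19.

Q(16): 16+19=35≡9 → J
R(17): 17+19=36≡10 → K
D(3): 3+19=22 → W
N(13): 13+19=32≡6 → G
X(23): 23+19=42≡16 → Q

JKWGQ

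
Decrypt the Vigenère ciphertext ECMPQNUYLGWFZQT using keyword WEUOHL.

Repeat the key across the ciphertext: WEUOHLWEUOHLWEU
E(4)−W(22): -18≡8 → I
C(2)−E(4): -2≡24 → Y
M(12)−U(20): -8≡18 → S
P(15)−O(14): 1 → B
Q(16)−H(7): 9 → J
N(13)−L(11): 2 → C
U(20)−W(22): -2≡24 → Y
Y(24)−E(4): 20 → U
L(11)−U(20): -9≡17 → R
G(6)−O(14): -8≡18 → S
W(22)−H(7): 15 → P
F(5)−L(11): -6≡20 → U
Z(25)−W(22): 3 → D
Q(16)−E(4): 12 → M
T(19)−U(20): -1≡25 → Z

IYSBJCYURSPUDMZ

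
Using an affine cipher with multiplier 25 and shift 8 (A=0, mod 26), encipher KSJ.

K(10): 25·10+8=258≡24 → Y
S(18): 25·18+8=458≡16 → Q
J(9): 25·9+8=233≡25 → Z

YQZ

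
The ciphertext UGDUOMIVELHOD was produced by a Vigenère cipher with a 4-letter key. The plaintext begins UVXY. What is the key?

Subtract each crib letter from the matching ciphertext letter (mod 26):
U(20)−U(20)=0 → A
G(6)−V(21)=-15≡11 → L
D(3)−X(23)=-20≡6 → G
U(20)−Y(24)=-4≡22 → W

ALGW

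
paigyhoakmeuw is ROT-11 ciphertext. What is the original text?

p(15): 15−11=4 → e
a(0): 0−11=-11≡15 → p
i(8): 8−11=-3≡23 → x
g(6): 6−11=-5≡21 → v
y(24): 24−11=13 → n
h(7): 7−11=-4≡22 → w
o(14): 14−11=3 → d
a(0): 0−11=-11≡15 → p
k(10): 10−11=-1≡25 → z
m(12): 12−11=1 → b
e(4): 4−11=-7≡19 → t
u(20): 20−11=9 → j
w(22): 22−11=11 → l

epxvnwdpzbtjl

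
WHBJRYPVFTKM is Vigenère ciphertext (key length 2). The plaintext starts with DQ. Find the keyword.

TR

Subtract each crib letter from the matching ciphertext letter (mod 26):
W(22)−D(3)=19 → T
H(7)−Q(16)=-9≡17 → R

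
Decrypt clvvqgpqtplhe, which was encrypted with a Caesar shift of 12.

c(2): 2−12=-10≡16 → q
l(11): 11−12=-1≡25 → z
v(21): 21−12=9 → j
v(21): 21−12=9 → j
q(16): 16−12=4 → e
g(6): 6−12=-6≡20 → u
p(15): 15−12=3 → d
q(16): 16−12=4 → e
t(19): 19−12=7 → h
p(15): 15−12=3 → d
l(11): 11−12=-1≡25 → z
h(7): 7−12=-5≡21 → v
e(4): 4−12=-8≡18 → s

qzjjeudehdzvs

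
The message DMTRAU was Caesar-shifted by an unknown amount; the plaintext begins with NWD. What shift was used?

16

From the crib: D(3)−N(13)=-10≡16, so the shift is 16.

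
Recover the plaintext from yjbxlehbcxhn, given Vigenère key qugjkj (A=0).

Repeat the key across the ciphertext: qugjkjqugjkj
y(24)−q(16): 8 → i
j(9)−u(20): -11≡15 → p
b(1)−g(6): -5≡21 → v
x(23)−j(9): 14 → o
l(11)−k(10): 1 → b
e(4)−j(9): -5≡21 → v
h(7)−q(16): -9≡17 → r
b(1)−u(20): -19≡7 → h
c(2)−g(6): -4≡22 → w
x(23)−j(9): 14 → o
h(7)−k(10): -3≡23 → x
n(13)−j(9): 4 → e

ipvobvrhwoxe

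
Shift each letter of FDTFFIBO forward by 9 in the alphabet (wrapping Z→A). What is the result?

F(5): 5+9=14 → O
D(3): 3+9=12 → M
T(19): 19+9=28≡2 → C
F(5): 5+9=14 → O
F(5): 5+9=14 → O
I(8): 8+9=17 → R
B(1): 1+9=10 → K
O(14): 14+9=23 → X

OMCOORKX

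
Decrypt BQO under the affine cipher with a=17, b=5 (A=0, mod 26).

MTZ

The inverse of 17 mod 26 is 23, since 17·23=391≡1. Apply D(y)=23·(y−5) mod 26:
B(1): 23·(1−5)=-92≡12 → M
Q(16): 23·(16−5)=253≡19 → T
O(14): 23·(14−5)=207≡25 → Z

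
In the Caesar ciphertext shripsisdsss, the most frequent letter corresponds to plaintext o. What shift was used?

4

The most frequent ciphertext letter is s (appears 6 times).
s is position 18; o is position 14.
Shift = 4.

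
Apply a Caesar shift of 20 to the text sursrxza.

molmlrtu

s(18): 18+20=38≡12 → m
u(20): 20+20=40≡14 → o
r(17): 17+20=37≡11 → l
s(18): 18+20=38≡12 → m
r(17): 17+20=37≡11 → l
x(23): 23+20=43≡17 → r
z(25): 25+20=45≡19 → t
a(0): 0+20=20 → u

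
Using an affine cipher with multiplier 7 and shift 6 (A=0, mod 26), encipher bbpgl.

b(1): 7·1+6=13 → n
b(1): 7·1+6=13 → n
p(15): 7·15+6=111≡7 → h
g(6): 7·6+6=48≡22 → w
l(11): 7·11+6=83≡5 → f

nnhwf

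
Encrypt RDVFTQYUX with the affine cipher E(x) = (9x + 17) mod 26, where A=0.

OSYKGFZPQ

R(17): 9·17+17=170≡14 → O
D(3): 9·3+17=44≡18 → S
V(21): 9·21+17=206≡24 → Y
F(5): 9·5+17=62≡10 → K
T(19): 9·19+17=188≡6 → G
Q(16): 9·16+17=161≡5 → F
Y(24): 9·24+17=233≡25 → Z
U(20): 9·20+17=197≡15 → P
X(23): 9·23+17=224≡16 → Q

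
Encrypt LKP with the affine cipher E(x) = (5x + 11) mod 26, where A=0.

OJI

L(11): 5·11+11=66≡14 → O
K(10): 5·10+11=61≡9 → J
P(15): 5·15+11=86≡8 → I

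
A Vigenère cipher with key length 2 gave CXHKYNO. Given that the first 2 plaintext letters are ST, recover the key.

Subtract each crib letter from the matching ciphertext letter (mod 26):
C(2)−S(18)=-16≡10 → K
X(23)−T(19)=4 → E

KE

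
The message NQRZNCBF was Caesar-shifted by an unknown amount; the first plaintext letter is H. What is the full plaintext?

From the crib: N(13)−H(7)=6, so the shift is 6.
Subtract 6 from each ciphertext letter:
N(13): 13−6=7 → H
Q(16): 16−6=10 → K
R(17): 17−6=11 → L
Z(25): 25−6=19 → T
N(13): 13−6=7 → H
C(2): 2−6=-4≡22 → W
B(1): 1−6=-5≡21 → V
F(5): 5−6=-1≡25 → Z

HKLTHWVZ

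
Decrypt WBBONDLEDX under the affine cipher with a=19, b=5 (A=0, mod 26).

The inverse of 19 mod 26 is 11, since 19·11=209≡1. Apply D(y)=11·(y−5) mod 26:
W(22): 11·(22−5)=187≡5 → F
B(1): 11·(1−5)=-44≡8 → I
B(1): 11·(1−5)=-44≡8 → I
O(14): 11·(14−5)=99≡21 → V
N(13): 11·(13−5)=88≡10 → K
D(3): 11·(3−5)=-22≡4 → E
L(11): 11·(11−5)=66≡14 → O
E(4): 11·(4−5)=-11≡15 → P
D(3): 11·(3−5)=-22≡4 → E
X(23): 11·(23−5)=198≡16 → Q

FIIVKEOPEQ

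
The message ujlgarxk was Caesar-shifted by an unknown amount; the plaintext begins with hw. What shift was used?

13

From the crib: u(20)−h(7)=13, so the shift is 13.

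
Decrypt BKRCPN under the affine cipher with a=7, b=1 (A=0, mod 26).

AFGPCY

The inverse of 7 mod 26 is 15, since 7·15=105≡1. Apply D(y)=15·(y−1) mod 26:
B(1): 15·(1−1)=0 → A
K(10): 15·(10−1)=135≡5 → F
R(17): 15·(17−1)=240≡6 → G
C(2): 15·(2−1)=15 → P
P(15): 15·(15−1)=210≡2 → C
N(13): 15·(13−1)=180≡24 → Y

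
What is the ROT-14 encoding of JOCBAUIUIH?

XCQPOIWIWV

J(9): 9+14=23 → X
O(14): 14+14=28≡2 → C
C(2): 2+14=16 → Q
B(1): 1+14=15 → P
A(0): 0+14=14 → O
U(20): 20+14=34≡8 → I
I(8): 8+14=22 → W
U(20): 20+14=34≡8 → I
I(8): 8+14=22 → W
H(7): 7+14=21 → V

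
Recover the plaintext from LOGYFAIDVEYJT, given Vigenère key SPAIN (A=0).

Repeat the key across the ciphertext: SPAINSPAINSPA
L(11)−S(18): -7≡19 → T
O(14)−P(15): -1≡25 → Z
G(6)−A(0): 6 → G
Y(24)−I(8): 16 → Q
F(5)−N(13): -8≡18 → S
A(0)−S(18): -18≡8 → I
I(8)−P(15): -7≡19 → T
D(3)−A(0): 3 → D
V(21)−I(8): 13 → N
E(4)−N(13): -9≡17 → R
Y(24)−S(18): 6 → G
J(9)−P(15): -6≡20 → U
T(19)−A(0): 19 → T

TZGQSITDNRGUT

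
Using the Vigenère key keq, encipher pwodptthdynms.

Repeat the key across the message: keqkeqkeqkeqk
p(15)+k(10): 25 → z
w(22)+e(4): 26≡0 → a
o(14)+q(16): 30≡4 → e
d(3)+k(10): 13 → n
p(15)+e(4): 19 → t
t(19)+q(16): 35≡9 → j
t(19)+k(10): 29≡3 → d
h(7)+e(4): 11 → l
d(3)+q(16): 19 → t
y(24)+k(10): 34≡8 → i
n(13)+e(4): 17 → r
m(12)+q(16): 28≡2 → c
s(18)+k(10): 28≡2 → c

zaentjdltircc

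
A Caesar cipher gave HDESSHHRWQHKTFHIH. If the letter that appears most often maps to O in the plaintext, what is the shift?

The most frequent ciphertext letter is H (appears 6 times).
H is position 7; O is position 14.
Shift = -7≡19.

19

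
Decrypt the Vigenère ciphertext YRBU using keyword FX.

TUWX

Repeat the key across the ciphertext: FXFX
Y(24)−F(5): 19 → T
R(17)−X(23): -6≡20 → U
B(1)−F(5): -4≡22 → W
U(20)−X(23): -3≡23 → X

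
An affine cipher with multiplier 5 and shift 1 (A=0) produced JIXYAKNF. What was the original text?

MRUPFHSG

The inverse of 5 mod 26 is 21, since 5·21=105≡1. Apply D(y)=21·(y−1) mod 26:
J(9): 21·(9−1)=168≡12 → M
I(8): 21·(8−1)=147≡17 → R
X(23): 21·(23−1)=462≡20 → U
Y(24): 21·(24−1)=483≡15 → P
A(0): 21·(0−1)=-21≡5 → F
K(10): 21·(10−1)=189≡7 → H
N(13): 21·(13−1)=252≡18 → S
F(5): 21·(5−1)=84≡6 → G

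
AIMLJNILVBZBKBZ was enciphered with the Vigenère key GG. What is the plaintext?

UCGFDHCFPVTVEVT

Repeat the key across the ciphertext: GGGGGGGGGGGGGGG
A(0)−G(6): -6≡20 → U
I(8)−G(6): 2 → C
M(12)−G(6): 6 → G
L(11)−G(6): 5 → F
J(9)−G(6): 3 → D
N(13)−G(6): 7 → H
I(8)−G(6): 2 → C
L(11)−G(6): 5 → F
V(21)−G(6): 15 → P
B(1)−G(6): -5≡21 → V
Z(25)−G(6): 19 → T
B(1)−G(6): -5≡21 → V
K(10)−G(6): 4 → E
B(1)−G(6): -5≡21 → V
Z(25)−G(6): 19 → T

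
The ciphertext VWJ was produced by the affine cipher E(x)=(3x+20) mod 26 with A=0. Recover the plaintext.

JSF

The inverse of 3 mod 26 is 9, since 3·9=27≡1. Apply D(y)=9·(y−20) mod 26:
V(21): 9·(21−20)=9 → J
W(22): 9·(22−20)=18 → S
J(9): 9·(9−20)=-99≡5 → F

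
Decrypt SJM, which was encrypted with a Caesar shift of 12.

S(18): 18−12=6 → G
J(9): 9−12=-3≡23 → X
M(12): 12−12=0 → A

GXA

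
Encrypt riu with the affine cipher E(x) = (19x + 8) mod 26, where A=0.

r(17): 19·17+8=331≡19 → t
i(8): 19·8+8=160≡4 → e
u(20): 19·20+8=388≡24 → y

tey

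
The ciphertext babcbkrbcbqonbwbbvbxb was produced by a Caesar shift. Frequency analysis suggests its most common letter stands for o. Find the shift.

The most frequent ciphertext letter is b (appears 10 times).
b is position 1; o is position 14.
Shift = -13≡13.

13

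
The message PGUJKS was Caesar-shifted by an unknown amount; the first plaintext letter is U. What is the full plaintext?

From the crib: P(15)−U(20)=-5≡21, so the shift is 21.
Subtract 21 from each ciphertext letter:
P(15): 15−21=-6≡20 → U
G(6): 6−21=-15≡11 → L
U(20): 20−21=-1≡25 → Z
J(9): 9−21=-12≡14 → O
K(10): 10−21=-11≡15 → P
S(18): 18−21=-3≡23 → X

ULZOPX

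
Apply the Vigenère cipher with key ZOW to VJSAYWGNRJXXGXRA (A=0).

Repeat the key across the message: ZOWZOWZOWZOWZOWZ
V(21)+Z(25): 46≡20 → U
J(9)+O(14): 23 → X
S(18)+W(22): 40≡14 → O
A(0)+Z(25): 25 → Z
Y(24)+O(14): 38≡12 → M
W(22)+W(22): 44≡18 → S
G(6)+Z(25): 31≡5 → F
N(13)+O(14): 27≡1 → B
R(17)+W(22): 39≡13 → N
J(9)+Z(25): 34≡8 → I
X(23)+O(14): 37≡11 → L
X(23)+W(22): 45≡19 → T
G(6)+Z(25): 31≡5 → F
X(23)+O(14): 37≡11 → L
R(17)+W(22): 39≡13 → N
A(0)+Z(25): 25 → Z

UXOZMSFBNILTFLNZ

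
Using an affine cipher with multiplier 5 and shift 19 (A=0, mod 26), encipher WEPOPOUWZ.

ZNQLQLPZO

W(22): 5·22+19=129≡25 → Z
E(4): 5·4+19=39≡13 → N
P(15): 5·15+19=94≡16 → Q
O(14): 5·14+19=89≡11 → L
P(15): 5·15+19=94≡16 → Q
O(14): 5·14+19=89≡11 → L
U(20): 5·20+19=119≡15 → P
W(22): 5·22+19=129≡25 → Z
Z(25): 5·25+19=144≡14 → O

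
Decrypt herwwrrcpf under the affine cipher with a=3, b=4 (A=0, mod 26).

banggnnivj

The inverse of 3 mod 26 is 9, since 3·9=27≡1. Apply D(y)=9·(y−4) mod 26:
h(7): 9·(7−4)=27≡1 → b
e(4): 9·(4−4)=0 → a
r(17): 9·(17−4)=117≡13 → n
w(22): 9·(22−4)=162≡6 → g
w(22): 9·(22−4)=162≡6 → g
r(17): 9·(17−4)=117≡13 → n
r(17): 9·(17−4)=117≡13 → n
c(2): 9·(2−4)=-18≡8 → i
p(15): 9·(15−4)=99≡21 → v
f(5): 9·(5−4)=9 → j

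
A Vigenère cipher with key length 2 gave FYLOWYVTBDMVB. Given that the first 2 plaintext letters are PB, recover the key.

Subtract each crib letter from the matching ciphertext letter (mod 26):
F(5)−P(15)=-10≡16 → Q
Y(24)−B(1)=23 → X

QX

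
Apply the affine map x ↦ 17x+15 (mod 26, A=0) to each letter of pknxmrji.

p(15): 17·15+15=270≡10 → k
k(10): 17·10+15=185≡3 → d
n(13): 17·13+15=236≡2 → c
x(23): 17·23+15=406≡16 → q
m(12): 17·12+15=219≡11 → l
r(17): 17·17+15=304≡18 → s
j(9): 17·9+15=168≡12 → m
i(8): 17·8+15=151≡21 → v

kdcqlsmv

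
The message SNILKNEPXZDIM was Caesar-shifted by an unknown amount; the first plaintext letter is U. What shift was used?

From the crib: S(18)−U(20)=-2≡24, so the shift is 24.

24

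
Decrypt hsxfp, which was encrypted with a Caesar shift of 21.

h(7): 7−21=-14≡12 → m
s(18): 18−21=-3≡23 → x
x(23): 23−21=2 → c
f(5): 5−21=-16≡10 → k
p(15): 15−21=-6≡20 → u

mxcku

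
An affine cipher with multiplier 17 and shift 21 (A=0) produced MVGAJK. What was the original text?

BATLKH

The inverse of 17 mod 26 is 23, since 17·23=391≡1. Apply D(y)=23·(y−21) mod 26:
M(12): 23·(12−21)=-207≡1 → B
V(21): 23·(21−21)=0 → A
G(6): 23·(6−21)=-345≡19 → T
A(0): 23·(0−21)=-483≡11 → L
J(9): 23·(9−21)=-276≡10 → K
K(10): 23·(10−21)=-253≡7 → H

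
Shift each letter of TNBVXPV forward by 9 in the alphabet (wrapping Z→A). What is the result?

T(19): 19+9=28≡2 → C
N(13): 13+9=22 → W
B(1): 1+9=10 → K
V(21): 21+9=30≡4 → E
X(23): 23+9=32≡6 → G
P(15): 15+9=24 → Y
V(21): 21+9=30≡4 → E

CWKEGYE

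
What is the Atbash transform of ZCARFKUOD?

AXZIUPFLW

Z(25) → A(0)
C(2) → X(23)
A(0) → Z(25)
R(17) → I(8)
F(5) → U(20)
K(10) → P(15)
U(20) → F(5)
O(14) → L(11)
D(3) → W(22)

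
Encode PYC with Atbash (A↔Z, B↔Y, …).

P(15) → K(10)
Y(24) → B(1)
C(2) → X(23)

KBX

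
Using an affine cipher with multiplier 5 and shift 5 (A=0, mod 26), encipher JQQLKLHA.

YHHIDIOF

J(9): 5·9+5=50≡24 → Y
Q(16): 5·16+5=85≡7 → H
Q(16): 5·16+5=85≡7 → H
L(11): 5·11+5=60≡8 → I
K(10): 5·10+5=55≡3 → D
L(11): 5·11+5=60≡8 → I
H(7): 5·7+5=40≡14 → O
A(0): 5·0+5=5 → F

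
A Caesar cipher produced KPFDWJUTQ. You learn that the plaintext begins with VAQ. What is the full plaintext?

VAQOHUFEB

From the crib: K(10)−V(21)=-11≡15, so the shift is 15.
Subtract 15 from each ciphertext letter:
K(10): 10−15=-5≡21 → V
P(15): 15−15=0 → A
F(5): 5−15=-10≡16 → Q
D(3): 3−15=-12≡14 → O
W(22): 22−15=7 → H
J(9): 9−15=-6≡20 → U
U(20): 20−15=5 → F
T(19): 19−15=4 → E
Q(16): 16−15=1 → B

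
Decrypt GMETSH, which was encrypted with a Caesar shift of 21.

LRJYXM

G(6): 6−21=-15≡11 → L
M(12): 12−21=-9≡17 → R
E(4): 4−21=-17≡9 → J
T(19): 19−21=-2≡24 → Y
S(18): 18−21=-3≡23 → X
H(7): 7−21=-14≡12 → M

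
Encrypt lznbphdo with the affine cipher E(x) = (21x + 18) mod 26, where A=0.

l(11): 21·11+18=249≡15 → p
z(25): 21·25+18=543≡23 → x
n(13): 21·13+18=291≡5 → f
b(1): 21·1+18=39≡13 → n
p(15): 21·15+18=333≡21 → v
h(7): 21·7+18=165≡9 → j
d(3): 21·3+18=81≡3 → d
o(14): 21·14+18=312≡0 → a

pxfnvjda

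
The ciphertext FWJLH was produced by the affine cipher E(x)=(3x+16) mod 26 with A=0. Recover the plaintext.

FCPHX

The inverse of 3 mod 26 is 9, since 3·9=27≡1. Apply D(y)=9·(y−16) mod 26:
F(5): 9·(5−16)=-99≡5 → F
W(22): 9·(22−16)=54≡2 → C
J(9): 9·(9−16)=-63≡15 → P
L(11): 9·(11−16)=-45≡7 → H
H(7): 9·(7−16)=-81≡23 → X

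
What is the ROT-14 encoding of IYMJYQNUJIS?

I(8): 8+14=22 → W
Y(24): 24+14=38≡12 → M
M(12): 12+14=26≡0 → A
J(9): 9+14=23 → X
Y(24): 24+14=38≡12 → M
Q(16): 16+14=30≡4 → E
N(13): 13+14=27≡1 → B
U(20): 20+14=34≡8 → I
J(9): 9+14=23 → X
I(8): 8+14=22 → W
S(18): 18+14=32≡6 → G

WMAXMEBIXWG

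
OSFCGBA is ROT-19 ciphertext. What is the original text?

O(14): 14−19=-5≡21 → V
S(18): 18−19=-1≡25 → Z
F(5): 5−19=-14≡12 → M
C(2): 2−19=-17≡9 → J
G(6): 6−19=-13≡13 → N
B(1): 1−19=-18≡8 → I
A(0): 0−19=-19≡7 → H

VZMJNIH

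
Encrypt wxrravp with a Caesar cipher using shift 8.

efzzidx

w(22): 22+8=30≡4 → e
x(23): 23+8=31≡5 → f
r(17): 17+8=25 → z
r(17): 17+8=25 → z
a(0): 0+8=8 → i
v(21): 21+8=29≡3 → d
p(15): 15+8=23 → x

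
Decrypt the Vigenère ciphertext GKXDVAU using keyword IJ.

Repeat the key across the ciphertext: IJIJIJI
G(6)−I(8): -2≡24 → Y
K(10)−J(9): 1 → B
X(23)−I(8): 15 → P
D(3)−J(9): -6≡20 → U
V(21)−I(8): 13 → N
A(0)−J(9): -9≡17 → R
U(20)−I(8): 12 → M

YBPUNRM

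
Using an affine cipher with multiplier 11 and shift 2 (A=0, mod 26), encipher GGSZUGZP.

QQSROQRL

G(6): 11·6+2=68≡16 → Q
G(6): 11·6+2=68≡16 → Q
S(18): 11·18+2=200≡18 → S
Z(25): 11·25+2=277≡17 → R
U(20): 11·20+2=222≡14 → O
G(6): 11·6+2=68≡16 → Q
Z(25): 11·25+2=277≡17 → R
P(15): 11·15+2=167≡11 → L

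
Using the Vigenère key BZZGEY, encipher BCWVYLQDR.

CBVBCJRCQ

Repeat the key across the message: BZZGEYBZZ
B(1)+B(1): 2 → C
C(2)+Z(25): 27≡1 → B
W(22)+Z(25): 47≡21 → V
V(21)+G(6): 27≡1 → B
Y(24)+E(4): 28≡2 → C
L(11)+Y(24): 35≡9 → J
Q(16)+B(1): 17 → R
D(3)+Z(25): 28≡2 → C
R(17)+Z(25): 42≡16 → Q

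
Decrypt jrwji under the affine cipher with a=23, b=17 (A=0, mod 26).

The inverse of 23 mod 26 is 17, since 23·17=391≡1. Apply D(y)=17·(y−17) mod 26:
j(9): 17·(9−17)=-136≡20 → u
r(17): 17·(17−17)=0 → a
w(22): 17·(22−17)=85≡7 → h
j(9): 17·(9−17)=-136≡20 → u
i(8): 17·(8−17)=-153≡3 → d

uahud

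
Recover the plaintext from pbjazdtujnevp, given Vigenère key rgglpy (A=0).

Repeat the key across the ciphertext: rgglpyrgglpyr
p(15)−r(17): -2≡24 → y
b(1)−g(6): -5≡21 → v
j(9)−g(6): 3 → d
a(0)−l(11): -11≡15 → p
z(25)−p(15): 10 → k
d(3)−y(24): -21≡5 → f
t(19)−r(17): 2 → c
u(20)−g(6): 14 → o
j(9)−g(6): 3 → d
n(13)−l(11): 2 → c
e(4)−p(15): -11≡15 → p
v(21)−y(24): -3≡23 → x
p(15)−r(17): -2≡24 → y

yvdpkfcodcpxy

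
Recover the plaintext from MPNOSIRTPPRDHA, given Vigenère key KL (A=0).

Repeat the key across the ciphertext: KLKLKLKLKLKLKL
M(12)−K(10): 2 → C
P(15)−L(11): 4 → E
N(13)−K(10): 3 → D
O(14)−L(11): 3 → D
S(18)−K(10): 8 → I
I(8)−L(11): -3≡23 → X
R(17)−K(10): 7 → H
T(19)−L(11): 8 → I
P(15)−K(10): 5 → F
P(15)−L(11): 4 → E
R(17)−K(10): 7 → H
D(3)−L(11): -8≡18 → S
H(7)−K(10): -3≡23 → X
A(0)−L(11): -11≡15 → P

CEDDIXHIFEHSXP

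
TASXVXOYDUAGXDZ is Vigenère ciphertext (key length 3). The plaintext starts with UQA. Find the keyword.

ZKS

Subtract each crib letter from the matching ciphertext letter (mod 26):
T(19)−U(20)=-1≡25 → Z
A(0)−Q(16)=-16≡10 → K
S(18)−A(0)=18 → S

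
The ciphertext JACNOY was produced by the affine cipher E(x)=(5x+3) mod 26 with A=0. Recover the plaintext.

WPFCXZ

The inverse of 5 mod 26 is 21, since 5·21=105≡1. Apply D(y)=21·(y−3) mod 26:
J(9): 21·(9−3)=126≡22 → W
A(0): 21·(0−3)=-63≡15 → P
C(2): 21·(2−3)=-21≡5 → F
N(13): 21·(13−3)=210≡2 → C
O(14): 21·(14−3)=231≡23 → X
Y(24): 21·(24−3)=441≡25 → Z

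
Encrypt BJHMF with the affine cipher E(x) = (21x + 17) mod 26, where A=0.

MYIJS

B(1): 21·1+17=38≡12 → M
J(9): 21·9+17=206≡24 → Y
H(7): 21·7+17=164≡8 → I
M(12): 21·12+17=269≡9 → J
F(5): 21·5+17=122≡18 → S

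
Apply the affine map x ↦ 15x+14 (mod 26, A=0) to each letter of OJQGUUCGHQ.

QTUACCSAPU

O(14): 15·14+14=224≡16 → Q
J(9): 15·9+14=149≡19 → T
Q(16): 15·16+14=254≡20 → U
G(6): 15·6+14=104≡0 → A
U(20): 15·20+14=314≡2 → C
U(20): 15·20+14=314≡2 → C
C(2): 15·2+14=44≡18 → S
G(6): 15·6+14=104≡0 → A
H(7): 15·7+14=119≡15 → P
Q(16): 15·16+14=254≡20 → U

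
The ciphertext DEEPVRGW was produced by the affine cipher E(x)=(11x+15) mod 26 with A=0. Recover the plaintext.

The inverse of 11 mod 26 is 19, since 11·19=209≡1. Apply D(y)=19·(y−15) mod 26:
D(3): 19·(3−15)=-228≡6 → G
E(4): 19·(4−15)=-209≡25 → Z
E(4): 19·(4−15)=-209≡25 → Z
P(15): 19·(15−15)=0 → A
V(21): 19·(21−15)=114≡10 → K
R(17): 19·(17−15)=38≡12 → M
G(6): 19·(6−15)=-171≡11 → L
W(22): 19·(22−15)=133≡3 → D

GZZAKMLD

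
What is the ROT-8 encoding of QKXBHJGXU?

YSFJPROFC

Q(16): 16+8=24 → Y
K(10): 10+8=18 → S
X(23): 23+8=31≡5 → F
B(1): 1+8=9 → J
H(7): 7+8=15 → P
J(9): 9+8=17 → R
G(6): 6+8=14 → O
X(23): 23+8=31≡5 → F
U(20): 20+8=28≡2 → C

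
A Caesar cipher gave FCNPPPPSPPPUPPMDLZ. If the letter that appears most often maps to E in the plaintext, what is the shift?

11

The most frequent ciphertext letter is P (appears 9 times).
P is position 15; E is position 4.
Shift = 11.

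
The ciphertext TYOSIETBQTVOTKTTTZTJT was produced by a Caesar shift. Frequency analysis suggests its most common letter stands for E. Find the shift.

The most frequent ciphertext letter is T (appears 9 times).
T is position 19; E is position 4.
Shift = 15.

15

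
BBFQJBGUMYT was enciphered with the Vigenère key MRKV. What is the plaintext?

Repeat the key across the ciphertext: MRKVMRKVMRK
B(1)−M(12): -11≡15 → P
B(1)−R(17): -16≡10 → K
F(5)−K(10): -5≡21 → V
Q(16)−V(21): -5≡21 → V
J(9)−M(12): -3≡23 → X
B(1)−R(17): -16≡10 → K
G(6)−K(10): -4≡22 → W
U(20)−V(21): -1≡25 → Z
M(12)−M(12): 0 → A
Y(24)−R(17): 7 → H
T(19)−K(10): 9 → J

PKVVXKWZAHJ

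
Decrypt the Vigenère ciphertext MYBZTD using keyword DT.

Repeat the key across the ciphertext: DTDTDT
M(12)−D(3): 9 → J
Y(24)−T(19): 5 → F
B(1)−D(3): -2≡24 → Y
Z(25)−T(19): 6 → G
T(19)−D(3): 16 → Q
D(3)−T(19): -16≡10 → K

JFYGQK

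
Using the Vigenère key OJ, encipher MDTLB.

AMHUP

Repeat the key across the message: OJOJO
M(12)+O(14): 26≡0 → A
D(3)+J(9): 12 → M
T(19)+O(14): 33≡7 → H
L(11)+J(9): 20 → U
B(1)+O(14): 15 → P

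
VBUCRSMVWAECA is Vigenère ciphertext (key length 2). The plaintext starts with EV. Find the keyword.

Subtract each crib letter from the matching ciphertext letter (mod 26):
V(21)−E(4)=17 → R
B(1)−V(21)=-20≡6 → G

RG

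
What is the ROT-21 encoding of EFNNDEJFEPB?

ZAIIYZEAZKW

E(4): 4+21=25 → Z
F(5): 5+21=26≡0 → A
N(13): 13+21=34≡8 → I
N(13): 13+21=34≡8 → I
D(3): 3+21=24 → Y
E(4): 4+21=25 → Z
J(9): 9+21=30≡4 → E
F(5): 5+21=26≡0 → A
E(4): 4+21=25 → Z
P(15): 15+21=36≡10 → K
B(1): 1+21=22 → W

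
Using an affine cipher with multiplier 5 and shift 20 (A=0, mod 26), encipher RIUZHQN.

R(17): 5·17+20=105≡1 → B
I(8): 5·8+20=60≡8 → I
U(20): 5·20+20=120≡16 → Q
Z(25): 5·25+20=145≡15 → P
H(7): 5·7+20=55≡3 → D
Q(16): 5·16+20=100≡22 → W
N(13): 5·13+20=85≡7 → H

BIQPDWH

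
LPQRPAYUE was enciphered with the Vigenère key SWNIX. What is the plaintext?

Repeat the key across the ciphertext: SWNIXSWNI
L(11)−S(18): -7≡19 → T
P(15)−W(22): -7≡19 → T
Q(16)−N(13): 3 → D
R(17)−I(8): 9 → J
P(15)−X(23): -8≡18 → S
A(0)−S(18): -18≡8 → I
Y(24)−W(22): 2 → C
U(20)−N(13): 7 → H
E(4)−I(8): -4≡22 → W

TTDJSICHW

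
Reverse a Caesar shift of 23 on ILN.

I(8): 8−23=-15≡11 → L
L(11): 11−23=-12≡14 → O
N(13): 13−23=-10≡16 → Q

LOQ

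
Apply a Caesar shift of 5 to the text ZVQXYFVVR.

EAVCDKAAW

Z(25): 25+5=30≡4 → E
V(21): 21+5=26≡0 → A
Q(16): 16+5=21 → V
X(23): 23+5=28≡2 → C
Y(24): 24+5=29≡3 → D
F(5): 5+5=10 → K
V(21): 21+5=26≡0 → A
V(21): 21+5=26≡0 → A
R(17): 17+5=22 → W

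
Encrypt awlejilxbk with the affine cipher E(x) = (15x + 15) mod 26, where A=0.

phyxufywej

a(0): 15·0+15=15 → p
w(22): 15·22+15=345≡7 → h
l(11): 15·11+15=180≡24 → y
e(4): 15·4+15=75≡23 → x
j(9): 15·9+15=150≡20 → u
i(8): 15·8+15=135≡5 → f
l(11): 15·11+15=180≡24 → y
x(23): 15·23+15=360≡22 → w
b(1): 15·1+15=30≡4 → e
k(10): 15·10+15=165≡9 → j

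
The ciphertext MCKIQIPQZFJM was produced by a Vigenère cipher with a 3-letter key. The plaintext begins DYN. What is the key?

JEX

Subtract each crib letter from the matching ciphertext letter (mod 26):
M(12)−D(3)=9 → J
C(2)−Y(24)=-22≡4 → E
K(10)−N(13)=-3≡23 → X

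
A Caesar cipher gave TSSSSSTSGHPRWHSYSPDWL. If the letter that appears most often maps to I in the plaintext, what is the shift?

The most frequent ciphertext letter is S (appears 8 times).
S is position 18; I is position 8.
Shift = 10.

10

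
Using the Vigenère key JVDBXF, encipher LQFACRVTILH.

Repeat the key across the message: JVDBXFJVDBX
L(11)+J(9): 20 → U
Q(16)+V(21): 37≡11 → L
F(5)+D(3): 8 → I
A(0)+B(1): 1 → B
C(2)+X(23): 25 → Z
R(17)+F(5): 22 → W
V(21)+J(9): 30≡4 → E
T(19)+V(21): 40≡14 → O
I(8)+D(3): 11 → L
L(11)+B(1): 12 → M
H(7)+X(23): 30≡4 → E

ULIBZWEOLME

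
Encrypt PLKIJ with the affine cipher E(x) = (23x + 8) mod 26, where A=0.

P(15): 23·15+8=353≡15 → P
L(11): 23·11+8=261≡1 → B
K(10): 23·10+8=238≡4 → E
I(8): 23·8+8=192≡10 → K
J(9): 23·9+8=215≡7 → H

PBEKH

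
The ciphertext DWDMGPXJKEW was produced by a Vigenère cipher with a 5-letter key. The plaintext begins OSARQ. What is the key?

Subtract each crib letter from the matching ciphertext letter (mod 26):
D(3)−O(14)=-11≡15 → P
W(22)−S(18)=4 → E
D(3)−A(0)=3 → D
M(12)−R(17)=-5≡21 → V
G(6)−Q(16)=-10≡16 → Q

PEDVQ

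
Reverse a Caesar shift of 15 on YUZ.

JFK

Y(24): 24−15=9 → J
U(20): 20−15=5 → F
Z(25): 25−15=10 → K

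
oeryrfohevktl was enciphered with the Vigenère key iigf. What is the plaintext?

gwltjxicwneod

Repeat the key across the ciphertext: iigfiigfiigfi
o(14)−i(8): 6 → g
e(4)−i(8): -4≡22 → w
r(17)−g(6): 11 → l
y(24)−f(5): 19 → t
r(17)−i(8): 9 → j
f(5)−i(8): -3≡23 → x
o(14)−g(6): 8 → i
h(7)−f(5): 2 → c
e(4)−i(8): -4≡22 → w
v(21)−i(8): 13 → n
k(10)−g(6): 4 → e
t(19)−f(5): 14 → o
l(11)−i(8): 3 → d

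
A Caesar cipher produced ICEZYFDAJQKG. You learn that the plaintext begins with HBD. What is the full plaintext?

From the crib: I(8)−H(7)=1, so the shift is 1.
Subtract 1 from each ciphertext letter:
I(8): 8−1=7 → H
C(2): 2−1=1 → B
E(4): 4−1=3 → D
Z(25): 25−1=24 → Y
Y(24): 24−1=23 → X
F(5): 5−1=4 → E
D(3): 3−1=2 → C
A(0): 0−1=-1≡25 → Z
J(9): 9−1=8 → I
Q(16): 16−1=15 → P
K(10): 10−1=9 → J
G(6): 6−1=5 → F

HBDYXECZIPJF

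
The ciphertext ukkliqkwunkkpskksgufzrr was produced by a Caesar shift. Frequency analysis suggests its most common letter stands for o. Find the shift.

The most frequent ciphertext letter is k (appears 7 times).
k is position 10; o is position 14.
Shift = -4≡22.

22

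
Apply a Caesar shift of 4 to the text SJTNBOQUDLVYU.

WNXRFSUYHPZCY

S(18): 18+4=22 → W
J(9): 9+4=13 → N
T(19): 19+4=23 → X
N(13): 13+4=17 → R
B(1): 1+4=5 → F
O(14): 14+4=18 → S
Q(16): 16+4=20 → U
U(20): 20+4=24 → Y
D(3): 3+4=7 → H
L(11): 11+4=15 → P
V(21): 21+4=25 → Z
Y(24): 24+4=28≡2 → C
U(20): 20+4=24 → Y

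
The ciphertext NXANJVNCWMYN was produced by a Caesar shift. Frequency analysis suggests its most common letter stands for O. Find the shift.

The most frequent ciphertext letter is N (appears 4 times).
N is position 13; O is position 14.
Shift = -1≡25.

25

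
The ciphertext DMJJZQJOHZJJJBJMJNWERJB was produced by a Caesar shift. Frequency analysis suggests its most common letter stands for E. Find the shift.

The most frequent ciphertext letter is J (appears 9 times).
J is position 9; E is position 4.
Shift = 5.

5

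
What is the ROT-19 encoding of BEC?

B(1): 1+19=20 → U
E(4): 4+19=23 → X
C(2): 2+19=21 → V

UXV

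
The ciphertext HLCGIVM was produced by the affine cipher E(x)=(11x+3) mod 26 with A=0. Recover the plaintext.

The inverse of 11 mod 26 is 19, since 11·19=209≡1. Apply D(y)=19·(y−3) mod 26:
H(7): 19·(7−3)=76≡24 → Y
L(11): 19·(11−3)=152≡22 → W
C(2): 19·(2−3)=-19≡7 → H
G(6): 19·(6−3)=57≡5 → F
I(8): 19·(8−3)=95≡17 → R
V(21): 19·(21−3)=342≡4 → E
M(12): 19·(12−3)=171≡15 → P

YWHFREP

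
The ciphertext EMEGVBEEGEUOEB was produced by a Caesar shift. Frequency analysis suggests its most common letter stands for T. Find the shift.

The most frequent ciphertext letter is E (appears 6 times).
E is position 4; T is position 19.
Shift = -15≡11.

11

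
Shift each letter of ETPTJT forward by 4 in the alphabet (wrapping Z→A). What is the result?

IXTXNX

E(4): 4+4=8 → I
T(19): 19+4=23 → X
P(15): 15+4=19 → T
T(19): 19+4=23 → X
J(9): 9+4=13 → N
T(19): 19+4=23 → X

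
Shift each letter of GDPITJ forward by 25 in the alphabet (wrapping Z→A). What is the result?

G(6): 6+25=31≡5 → F
D(3): 3+25=28≡2 → C
P(15): 15+25=40≡14 → O
I(8): 8+25=33≡7 → H
T(19): 19+25=44≡18 → S
J(9): 9+25=34≡8 → I

FCOHSI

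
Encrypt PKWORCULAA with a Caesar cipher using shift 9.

P(15): 15+9=24 → Y
K(10): 10+9=19 → T
W(22): 22+9=31≡5 → F
O(14): 14+9=23 → X
R(17): 17+9=26≡0 → A
C(2): 2+9=11 → L
U(20): 20+9=29≡3 → D
L(11): 11+9=20 → U
A(0): 0+9=9 → J
A(0): 0+9=9 → J

YTFXALDUJJ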